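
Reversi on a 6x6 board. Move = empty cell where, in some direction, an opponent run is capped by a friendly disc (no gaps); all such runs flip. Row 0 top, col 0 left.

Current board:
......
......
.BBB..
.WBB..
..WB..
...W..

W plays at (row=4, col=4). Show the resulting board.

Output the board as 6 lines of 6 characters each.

Answer: ......
......
.BBB..
.WBB..
..WWW.
...W..

Derivation:
Place W at (4,4); scan 8 dirs for brackets.
Dir NW: opp run (3,3) (2,2), next='.' -> no flip
Dir N: first cell '.' (not opp) -> no flip
Dir NE: first cell '.' (not opp) -> no flip
Dir W: opp run (4,3) capped by W -> flip
Dir E: first cell '.' (not opp) -> no flip
Dir SW: first cell 'W' (not opp) -> no flip
Dir S: first cell '.' (not opp) -> no flip
Dir SE: first cell '.' (not opp) -> no flip
All flips: (4,3)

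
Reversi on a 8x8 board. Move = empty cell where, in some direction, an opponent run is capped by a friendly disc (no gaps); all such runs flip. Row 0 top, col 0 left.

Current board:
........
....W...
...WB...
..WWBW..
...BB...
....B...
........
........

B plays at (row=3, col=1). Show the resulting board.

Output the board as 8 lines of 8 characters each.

Place B at (3,1); scan 8 dirs for brackets.
Dir NW: first cell '.' (not opp) -> no flip
Dir N: first cell '.' (not opp) -> no flip
Dir NE: first cell '.' (not opp) -> no flip
Dir W: first cell '.' (not opp) -> no flip
Dir E: opp run (3,2) (3,3) capped by B -> flip
Dir SW: first cell '.' (not opp) -> no flip
Dir S: first cell '.' (not opp) -> no flip
Dir SE: first cell '.' (not opp) -> no flip
All flips: (3,2) (3,3)

Answer: ........
....W...
...WB...
.BBBBW..
...BB...
....B...
........
........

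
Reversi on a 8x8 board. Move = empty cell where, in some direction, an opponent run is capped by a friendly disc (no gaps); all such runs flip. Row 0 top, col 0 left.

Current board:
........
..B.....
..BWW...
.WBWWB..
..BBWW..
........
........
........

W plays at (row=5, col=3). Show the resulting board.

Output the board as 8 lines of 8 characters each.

Answer: ........
..B.....
..BWW...
.WBWWB..
..WWWW..
...W....
........
........

Derivation:
Place W at (5,3); scan 8 dirs for brackets.
Dir NW: opp run (4,2) capped by W -> flip
Dir N: opp run (4,3) capped by W -> flip
Dir NE: first cell 'W' (not opp) -> no flip
Dir W: first cell '.' (not opp) -> no flip
Dir E: first cell '.' (not opp) -> no flip
Dir SW: first cell '.' (not opp) -> no flip
Dir S: first cell '.' (not opp) -> no flip
Dir SE: first cell '.' (not opp) -> no flip
All flips: (4,2) (4,3)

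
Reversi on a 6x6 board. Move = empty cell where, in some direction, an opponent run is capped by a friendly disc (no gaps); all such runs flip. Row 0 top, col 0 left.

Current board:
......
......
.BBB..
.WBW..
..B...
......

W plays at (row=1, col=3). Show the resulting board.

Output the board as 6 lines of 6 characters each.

Place W at (1,3); scan 8 dirs for brackets.
Dir NW: first cell '.' (not opp) -> no flip
Dir N: first cell '.' (not opp) -> no flip
Dir NE: first cell '.' (not opp) -> no flip
Dir W: first cell '.' (not opp) -> no flip
Dir E: first cell '.' (not opp) -> no flip
Dir SW: opp run (2,2) capped by W -> flip
Dir S: opp run (2,3) capped by W -> flip
Dir SE: first cell '.' (not opp) -> no flip
All flips: (2,2) (2,3)

Answer: ......
...W..
.BWW..
.WBW..
..B...
......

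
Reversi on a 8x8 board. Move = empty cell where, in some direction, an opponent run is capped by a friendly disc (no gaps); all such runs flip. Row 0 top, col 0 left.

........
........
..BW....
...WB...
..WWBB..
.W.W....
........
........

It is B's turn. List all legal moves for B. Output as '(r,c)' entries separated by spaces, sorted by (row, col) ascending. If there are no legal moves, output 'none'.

(1,2): flips 1 -> legal
(1,3): no bracket -> illegal
(1,4): no bracket -> illegal
(2,4): flips 1 -> legal
(3,1): no bracket -> illegal
(3,2): flips 1 -> legal
(4,0): no bracket -> illegal
(4,1): flips 2 -> legal
(5,0): no bracket -> illegal
(5,2): flips 1 -> legal
(5,4): no bracket -> illegal
(6,0): no bracket -> illegal
(6,1): no bracket -> illegal
(6,2): flips 1 -> legal
(6,3): no bracket -> illegal
(6,4): no bracket -> illegal

Answer: (1,2) (2,4) (3,2) (4,1) (5,2) (6,2)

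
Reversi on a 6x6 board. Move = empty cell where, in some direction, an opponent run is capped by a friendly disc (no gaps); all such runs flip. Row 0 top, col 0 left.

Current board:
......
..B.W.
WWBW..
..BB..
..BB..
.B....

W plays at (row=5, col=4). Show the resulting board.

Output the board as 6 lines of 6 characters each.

Answer: ......
..B.W.
WWBW..
..WB..
..BW..
.B..W.

Derivation:
Place W at (5,4); scan 8 dirs for brackets.
Dir NW: opp run (4,3) (3,2) capped by W -> flip
Dir N: first cell '.' (not opp) -> no flip
Dir NE: first cell '.' (not opp) -> no flip
Dir W: first cell '.' (not opp) -> no flip
Dir E: first cell '.' (not opp) -> no flip
Dir SW: edge -> no flip
Dir S: edge -> no flip
Dir SE: edge -> no flip
All flips: (3,2) (4,3)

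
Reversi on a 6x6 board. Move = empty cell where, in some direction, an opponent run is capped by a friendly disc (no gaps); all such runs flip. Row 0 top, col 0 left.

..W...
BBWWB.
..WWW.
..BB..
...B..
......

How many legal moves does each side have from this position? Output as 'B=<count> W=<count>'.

-- B to move --
(0,1): no bracket -> illegal
(0,3): flips 2 -> legal
(0,4): no bracket -> illegal
(1,5): flips 1 -> legal
(2,1): no bracket -> illegal
(2,5): no bracket -> illegal
(3,1): no bracket -> illegal
(3,4): flips 1 -> legal
(3,5): no bracket -> illegal
B mobility = 3
-- W to move --
(0,0): flips 1 -> legal
(0,1): no bracket -> illegal
(0,3): no bracket -> illegal
(0,4): flips 1 -> legal
(0,5): flips 1 -> legal
(1,5): flips 1 -> legal
(2,0): flips 1 -> legal
(2,1): no bracket -> illegal
(2,5): no bracket -> illegal
(3,1): no bracket -> illegal
(3,4): no bracket -> illegal
(4,1): flips 1 -> legal
(4,2): flips 2 -> legal
(4,4): flips 1 -> legal
(5,2): no bracket -> illegal
(5,3): flips 2 -> legal
(5,4): no bracket -> illegal
W mobility = 9

Answer: B=3 W=9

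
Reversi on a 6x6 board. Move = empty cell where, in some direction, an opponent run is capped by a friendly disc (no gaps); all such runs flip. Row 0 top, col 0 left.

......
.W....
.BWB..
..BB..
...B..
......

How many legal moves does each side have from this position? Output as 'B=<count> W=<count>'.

Answer: B=3 W=5

Derivation:
-- B to move --
(0,0): flips 2 -> legal
(0,1): flips 1 -> legal
(0,2): no bracket -> illegal
(1,0): no bracket -> illegal
(1,2): flips 1 -> legal
(1,3): no bracket -> illegal
(2,0): no bracket -> illegal
(3,1): no bracket -> illegal
B mobility = 3
-- W to move --
(1,0): no bracket -> illegal
(1,2): no bracket -> illegal
(1,3): no bracket -> illegal
(1,4): no bracket -> illegal
(2,0): flips 1 -> legal
(2,4): flips 1 -> legal
(3,0): no bracket -> illegal
(3,1): flips 1 -> legal
(3,4): no bracket -> illegal
(4,1): no bracket -> illegal
(4,2): flips 1 -> legal
(4,4): flips 1 -> legal
(5,2): no bracket -> illegal
(5,3): no bracket -> illegal
(5,4): no bracket -> illegal
W mobility = 5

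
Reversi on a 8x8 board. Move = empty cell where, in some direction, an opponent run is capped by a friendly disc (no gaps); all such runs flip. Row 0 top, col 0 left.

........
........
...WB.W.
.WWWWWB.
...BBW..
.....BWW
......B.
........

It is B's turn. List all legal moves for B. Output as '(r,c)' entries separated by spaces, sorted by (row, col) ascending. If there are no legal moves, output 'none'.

Answer: (1,3) (1,6) (1,7) (2,1) (2,2) (2,5) (3,0) (4,2) (4,6) (5,4)

Derivation:
(1,2): no bracket -> illegal
(1,3): flips 2 -> legal
(1,4): no bracket -> illegal
(1,5): no bracket -> illegal
(1,6): flips 1 -> legal
(1,7): flips 2 -> legal
(2,0): no bracket -> illegal
(2,1): flips 1 -> legal
(2,2): flips 2 -> legal
(2,5): flips 3 -> legal
(2,7): no bracket -> illegal
(3,0): flips 5 -> legal
(3,7): no bracket -> illegal
(4,0): no bracket -> illegal
(4,1): no bracket -> illegal
(4,2): flips 1 -> legal
(4,6): flips 3 -> legal
(4,7): no bracket -> illegal
(5,4): flips 1 -> legal
(6,5): no bracket -> illegal
(6,7): no bracket -> illegal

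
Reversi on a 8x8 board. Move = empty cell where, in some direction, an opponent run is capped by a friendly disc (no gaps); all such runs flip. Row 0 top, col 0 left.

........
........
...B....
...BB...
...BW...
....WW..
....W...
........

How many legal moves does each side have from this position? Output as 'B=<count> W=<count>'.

-- B to move --
(3,5): no bracket -> illegal
(4,5): flips 1 -> legal
(4,6): no bracket -> illegal
(5,3): no bracket -> illegal
(5,6): no bracket -> illegal
(6,3): no bracket -> illegal
(6,5): flips 1 -> legal
(6,6): flips 2 -> legal
(7,3): no bracket -> illegal
(7,4): flips 3 -> legal
(7,5): no bracket -> illegal
B mobility = 4
-- W to move --
(1,2): no bracket -> illegal
(1,3): no bracket -> illegal
(1,4): no bracket -> illegal
(2,2): flips 1 -> legal
(2,4): flips 1 -> legal
(2,5): no bracket -> illegal
(3,2): flips 1 -> legal
(3,5): no bracket -> illegal
(4,2): flips 1 -> legal
(4,5): no bracket -> illegal
(5,2): no bracket -> illegal
(5,3): no bracket -> illegal
W mobility = 4

Answer: B=4 W=4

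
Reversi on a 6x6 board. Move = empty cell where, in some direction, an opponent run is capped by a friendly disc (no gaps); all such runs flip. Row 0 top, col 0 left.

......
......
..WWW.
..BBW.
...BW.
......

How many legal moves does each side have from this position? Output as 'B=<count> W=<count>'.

-- B to move --
(1,1): flips 1 -> legal
(1,2): flips 1 -> legal
(1,3): flips 1 -> legal
(1,4): flips 1 -> legal
(1,5): flips 1 -> legal
(2,1): no bracket -> illegal
(2,5): flips 1 -> legal
(3,1): no bracket -> illegal
(3,5): flips 1 -> legal
(4,5): flips 1 -> legal
(5,3): no bracket -> illegal
(5,4): no bracket -> illegal
(5,5): flips 1 -> legal
B mobility = 9
-- W to move --
(2,1): no bracket -> illegal
(3,1): flips 2 -> legal
(4,1): flips 1 -> legal
(4,2): flips 3 -> legal
(5,2): flips 1 -> legal
(5,3): flips 2 -> legal
(5,4): no bracket -> illegal
W mobility = 5

Answer: B=9 W=5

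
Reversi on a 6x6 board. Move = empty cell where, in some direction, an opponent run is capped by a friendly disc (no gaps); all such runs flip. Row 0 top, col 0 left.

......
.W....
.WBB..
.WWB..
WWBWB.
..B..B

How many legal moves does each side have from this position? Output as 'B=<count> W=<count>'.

Answer: B=6 W=7

Derivation:
-- B to move --
(0,0): flips 1 -> legal
(0,1): no bracket -> illegal
(0,2): no bracket -> illegal
(1,0): no bracket -> illegal
(1,2): no bracket -> illegal
(2,0): flips 2 -> legal
(3,0): flips 3 -> legal
(3,4): flips 1 -> legal
(5,0): flips 2 -> legal
(5,1): no bracket -> illegal
(5,3): flips 1 -> legal
(5,4): no bracket -> illegal
B mobility = 6
-- W to move --
(1,2): flips 1 -> legal
(1,3): flips 3 -> legal
(1,4): flips 1 -> legal
(2,4): flips 2 -> legal
(3,4): flips 1 -> legal
(3,5): no bracket -> illegal
(4,5): flips 1 -> legal
(5,1): no bracket -> illegal
(5,3): flips 1 -> legal
(5,4): no bracket -> illegal
W mobility = 7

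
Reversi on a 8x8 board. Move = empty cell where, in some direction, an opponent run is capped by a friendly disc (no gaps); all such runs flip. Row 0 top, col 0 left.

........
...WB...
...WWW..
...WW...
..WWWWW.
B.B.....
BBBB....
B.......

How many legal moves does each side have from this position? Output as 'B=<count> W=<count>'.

Answer: B=5 W=5

Derivation:
-- B to move --
(0,2): no bracket -> illegal
(0,3): no bracket -> illegal
(0,4): no bracket -> illegal
(1,2): flips 1 -> legal
(1,5): no bracket -> illegal
(1,6): flips 3 -> legal
(2,2): no bracket -> illegal
(2,6): no bracket -> illegal
(3,1): no bracket -> illegal
(3,2): flips 2 -> legal
(3,5): no bracket -> illegal
(3,6): flips 1 -> legal
(3,7): no bracket -> illegal
(4,1): no bracket -> illegal
(4,7): no bracket -> illegal
(5,1): no bracket -> illegal
(5,3): no bracket -> illegal
(5,4): flips 3 -> legal
(5,5): no bracket -> illegal
(5,6): no bracket -> illegal
(5,7): no bracket -> illegal
B mobility = 5
-- W to move --
(0,3): flips 1 -> legal
(0,4): flips 1 -> legal
(0,5): flips 1 -> legal
(1,5): flips 1 -> legal
(4,0): no bracket -> illegal
(4,1): no bracket -> illegal
(5,1): no bracket -> illegal
(5,3): no bracket -> illegal
(5,4): no bracket -> illegal
(6,4): no bracket -> illegal
(7,1): no bracket -> illegal
(7,2): flips 2 -> legal
(7,3): no bracket -> illegal
(7,4): no bracket -> illegal
W mobility = 5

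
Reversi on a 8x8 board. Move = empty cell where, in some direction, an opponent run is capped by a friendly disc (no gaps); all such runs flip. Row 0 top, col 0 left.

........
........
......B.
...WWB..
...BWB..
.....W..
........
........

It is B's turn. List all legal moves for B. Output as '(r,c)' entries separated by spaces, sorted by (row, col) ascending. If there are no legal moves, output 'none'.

(2,2): no bracket -> illegal
(2,3): flips 2 -> legal
(2,4): no bracket -> illegal
(2,5): flips 1 -> legal
(3,2): flips 2 -> legal
(4,2): no bracket -> illegal
(4,6): no bracket -> illegal
(5,3): flips 1 -> legal
(5,4): no bracket -> illegal
(5,6): no bracket -> illegal
(6,4): no bracket -> illegal
(6,5): flips 1 -> legal
(6,6): no bracket -> illegal

Answer: (2,3) (2,5) (3,2) (5,3) (6,5)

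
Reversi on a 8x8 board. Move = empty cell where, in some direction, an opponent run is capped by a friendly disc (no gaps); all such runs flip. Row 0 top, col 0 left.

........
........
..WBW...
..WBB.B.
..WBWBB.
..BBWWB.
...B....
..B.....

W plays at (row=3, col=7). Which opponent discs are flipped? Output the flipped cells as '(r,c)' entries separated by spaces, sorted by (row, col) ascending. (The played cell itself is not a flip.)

Dir NW: first cell '.' (not opp) -> no flip
Dir N: first cell '.' (not opp) -> no flip
Dir NE: edge -> no flip
Dir W: opp run (3,6), next='.' -> no flip
Dir E: edge -> no flip
Dir SW: opp run (4,6) capped by W -> flip
Dir S: first cell '.' (not opp) -> no flip
Dir SE: edge -> no flip

Answer: (4,6)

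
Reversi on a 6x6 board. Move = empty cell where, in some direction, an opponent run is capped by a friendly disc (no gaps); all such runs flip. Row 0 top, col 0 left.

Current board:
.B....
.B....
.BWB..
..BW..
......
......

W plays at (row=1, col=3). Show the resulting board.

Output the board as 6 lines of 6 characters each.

Place W at (1,3); scan 8 dirs for brackets.
Dir NW: first cell '.' (not opp) -> no flip
Dir N: first cell '.' (not opp) -> no flip
Dir NE: first cell '.' (not opp) -> no flip
Dir W: first cell '.' (not opp) -> no flip
Dir E: first cell '.' (not opp) -> no flip
Dir SW: first cell 'W' (not opp) -> no flip
Dir S: opp run (2,3) capped by W -> flip
Dir SE: first cell '.' (not opp) -> no flip
All flips: (2,3)

Answer: .B....
.B.W..
.BWW..
..BW..
......
......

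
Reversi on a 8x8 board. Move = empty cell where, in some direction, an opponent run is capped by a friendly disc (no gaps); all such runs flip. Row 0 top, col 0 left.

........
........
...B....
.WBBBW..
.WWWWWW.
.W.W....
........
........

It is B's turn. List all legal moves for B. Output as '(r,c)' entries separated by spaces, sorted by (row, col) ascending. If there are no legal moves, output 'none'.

(2,0): no bracket -> illegal
(2,1): no bracket -> illegal
(2,2): no bracket -> illegal
(2,4): no bracket -> illegal
(2,5): no bracket -> illegal
(2,6): no bracket -> illegal
(3,0): flips 1 -> legal
(3,6): flips 1 -> legal
(3,7): no bracket -> illegal
(4,0): no bracket -> illegal
(4,7): no bracket -> illegal
(5,0): flips 1 -> legal
(5,2): flips 2 -> legal
(5,4): flips 2 -> legal
(5,5): flips 1 -> legal
(5,6): flips 1 -> legal
(5,7): no bracket -> illegal
(6,0): flips 2 -> legal
(6,1): no bracket -> illegal
(6,2): no bracket -> illegal
(6,3): flips 2 -> legal
(6,4): no bracket -> illegal

Answer: (3,0) (3,6) (5,0) (5,2) (5,4) (5,5) (5,6) (6,0) (6,3)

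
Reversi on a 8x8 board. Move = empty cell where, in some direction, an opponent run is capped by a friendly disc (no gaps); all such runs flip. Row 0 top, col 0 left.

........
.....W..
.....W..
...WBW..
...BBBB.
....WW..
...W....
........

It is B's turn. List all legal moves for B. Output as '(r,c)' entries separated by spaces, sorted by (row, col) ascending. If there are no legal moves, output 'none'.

(0,4): no bracket -> illegal
(0,5): flips 3 -> legal
(0,6): no bracket -> illegal
(1,4): no bracket -> illegal
(1,6): flips 1 -> legal
(2,2): flips 1 -> legal
(2,3): flips 1 -> legal
(2,4): flips 1 -> legal
(2,6): flips 1 -> legal
(3,2): flips 1 -> legal
(3,6): flips 1 -> legal
(4,2): no bracket -> illegal
(5,2): no bracket -> illegal
(5,3): no bracket -> illegal
(5,6): no bracket -> illegal
(6,2): no bracket -> illegal
(6,4): flips 2 -> legal
(6,5): flips 2 -> legal
(6,6): flips 1 -> legal
(7,2): flips 2 -> legal
(7,3): no bracket -> illegal
(7,4): no bracket -> illegal

Answer: (0,5) (1,6) (2,2) (2,3) (2,4) (2,6) (3,2) (3,6) (6,4) (6,5) (6,6) (7,2)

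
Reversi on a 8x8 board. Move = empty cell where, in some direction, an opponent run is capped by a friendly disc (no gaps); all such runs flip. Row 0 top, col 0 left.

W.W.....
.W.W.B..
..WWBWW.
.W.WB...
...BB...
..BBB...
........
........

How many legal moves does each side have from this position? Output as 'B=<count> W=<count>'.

Answer: B=9 W=8

Derivation:
-- B to move --
(0,1): no bracket -> illegal
(0,3): flips 3 -> legal
(0,4): no bracket -> illegal
(1,0): no bracket -> illegal
(1,2): flips 1 -> legal
(1,4): no bracket -> illegal
(1,6): flips 1 -> legal
(1,7): no bracket -> illegal
(2,0): no bracket -> illegal
(2,1): flips 2 -> legal
(2,7): flips 2 -> legal
(3,0): no bracket -> illegal
(3,2): flips 1 -> legal
(3,5): flips 1 -> legal
(3,6): no bracket -> illegal
(3,7): flips 1 -> legal
(4,0): no bracket -> illegal
(4,1): no bracket -> illegal
(4,2): flips 1 -> legal
B mobility = 9
-- W to move --
(0,4): flips 1 -> legal
(0,5): flips 1 -> legal
(0,6): flips 2 -> legal
(1,4): no bracket -> illegal
(1,6): no bracket -> illegal
(3,2): no bracket -> illegal
(3,5): flips 2 -> legal
(4,1): no bracket -> illegal
(4,2): no bracket -> illegal
(4,5): flips 1 -> legal
(5,1): no bracket -> illegal
(5,5): flips 1 -> legal
(6,1): flips 3 -> legal
(6,2): no bracket -> illegal
(6,3): flips 2 -> legal
(6,4): no bracket -> illegal
(6,5): no bracket -> illegal
W mobility = 8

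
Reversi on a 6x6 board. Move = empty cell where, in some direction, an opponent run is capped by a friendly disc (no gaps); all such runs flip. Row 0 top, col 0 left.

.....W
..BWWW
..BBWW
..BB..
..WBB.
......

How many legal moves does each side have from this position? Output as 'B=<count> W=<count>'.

-- B to move --
(0,2): no bracket -> illegal
(0,3): flips 1 -> legal
(0,4): flips 1 -> legal
(3,1): no bracket -> illegal
(3,4): no bracket -> illegal
(3,5): no bracket -> illegal
(4,1): flips 1 -> legal
(5,1): flips 1 -> legal
(5,2): flips 1 -> legal
(5,3): no bracket -> illegal
B mobility = 5
-- W to move --
(0,1): no bracket -> illegal
(0,2): flips 3 -> legal
(0,3): no bracket -> illegal
(1,1): flips 1 -> legal
(2,1): flips 2 -> legal
(3,1): flips 1 -> legal
(3,4): no bracket -> illegal
(3,5): no bracket -> illegal
(4,1): flips 2 -> legal
(4,5): flips 2 -> legal
(5,2): no bracket -> illegal
(5,3): flips 3 -> legal
(5,4): no bracket -> illegal
(5,5): no bracket -> illegal
W mobility = 7

Answer: B=5 W=7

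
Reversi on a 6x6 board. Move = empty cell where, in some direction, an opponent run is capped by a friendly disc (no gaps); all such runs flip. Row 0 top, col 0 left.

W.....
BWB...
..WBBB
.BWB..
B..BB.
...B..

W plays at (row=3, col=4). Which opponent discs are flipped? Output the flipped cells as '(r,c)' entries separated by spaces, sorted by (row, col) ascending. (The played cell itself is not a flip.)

Answer: (3,3)

Derivation:
Dir NW: opp run (2,3) (1,2), next='.' -> no flip
Dir N: opp run (2,4), next='.' -> no flip
Dir NE: opp run (2,5), next=edge -> no flip
Dir W: opp run (3,3) capped by W -> flip
Dir E: first cell '.' (not opp) -> no flip
Dir SW: opp run (4,3), next='.' -> no flip
Dir S: opp run (4,4), next='.' -> no flip
Dir SE: first cell '.' (not opp) -> no flip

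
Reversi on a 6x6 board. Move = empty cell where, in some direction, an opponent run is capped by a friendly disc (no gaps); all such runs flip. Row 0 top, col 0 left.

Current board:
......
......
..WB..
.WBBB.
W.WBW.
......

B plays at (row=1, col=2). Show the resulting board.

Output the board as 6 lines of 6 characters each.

Answer: ......
..B...
..BB..
.WBBB.
W.WBW.
......

Derivation:
Place B at (1,2); scan 8 dirs for brackets.
Dir NW: first cell '.' (not opp) -> no flip
Dir N: first cell '.' (not opp) -> no flip
Dir NE: first cell '.' (not opp) -> no flip
Dir W: first cell '.' (not opp) -> no flip
Dir E: first cell '.' (not opp) -> no flip
Dir SW: first cell '.' (not opp) -> no flip
Dir S: opp run (2,2) capped by B -> flip
Dir SE: first cell 'B' (not opp) -> no flip
All flips: (2,2)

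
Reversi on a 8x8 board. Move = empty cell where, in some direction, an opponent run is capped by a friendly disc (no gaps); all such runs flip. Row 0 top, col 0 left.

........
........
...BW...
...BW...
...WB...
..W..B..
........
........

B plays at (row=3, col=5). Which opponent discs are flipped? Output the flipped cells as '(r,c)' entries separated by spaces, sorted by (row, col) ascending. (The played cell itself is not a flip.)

Dir NW: opp run (2,4), next='.' -> no flip
Dir N: first cell '.' (not opp) -> no flip
Dir NE: first cell '.' (not opp) -> no flip
Dir W: opp run (3,4) capped by B -> flip
Dir E: first cell '.' (not opp) -> no flip
Dir SW: first cell 'B' (not opp) -> no flip
Dir S: first cell '.' (not opp) -> no flip
Dir SE: first cell '.' (not opp) -> no flip

Answer: (3,4)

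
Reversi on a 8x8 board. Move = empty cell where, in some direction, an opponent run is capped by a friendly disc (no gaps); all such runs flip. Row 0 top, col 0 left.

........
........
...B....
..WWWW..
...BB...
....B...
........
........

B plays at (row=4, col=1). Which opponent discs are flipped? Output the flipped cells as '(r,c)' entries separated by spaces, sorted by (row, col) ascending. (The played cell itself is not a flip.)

Dir NW: first cell '.' (not opp) -> no flip
Dir N: first cell '.' (not opp) -> no flip
Dir NE: opp run (3,2) capped by B -> flip
Dir W: first cell '.' (not opp) -> no flip
Dir E: first cell '.' (not opp) -> no flip
Dir SW: first cell '.' (not opp) -> no flip
Dir S: first cell '.' (not opp) -> no flip
Dir SE: first cell '.' (not opp) -> no flip

Answer: (3,2)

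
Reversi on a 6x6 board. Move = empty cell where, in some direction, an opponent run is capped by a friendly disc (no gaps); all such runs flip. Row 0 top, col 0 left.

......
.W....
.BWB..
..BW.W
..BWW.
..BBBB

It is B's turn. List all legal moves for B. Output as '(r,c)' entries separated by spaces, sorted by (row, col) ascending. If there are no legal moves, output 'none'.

(0,0): flips 4 -> legal
(0,1): flips 1 -> legal
(0,2): no bracket -> illegal
(1,0): no bracket -> illegal
(1,2): flips 1 -> legal
(1,3): no bracket -> illegal
(2,0): no bracket -> illegal
(2,4): flips 1 -> legal
(2,5): no bracket -> illegal
(3,1): no bracket -> illegal
(3,4): flips 3 -> legal
(4,5): flips 2 -> legal

Answer: (0,0) (0,1) (1,2) (2,4) (3,4) (4,5)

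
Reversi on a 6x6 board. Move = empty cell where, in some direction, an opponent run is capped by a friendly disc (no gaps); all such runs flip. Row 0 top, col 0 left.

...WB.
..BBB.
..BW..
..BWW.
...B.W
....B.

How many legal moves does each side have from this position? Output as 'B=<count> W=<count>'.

Answer: B=5 W=9

Derivation:
-- B to move --
(0,2): flips 1 -> legal
(2,4): flips 1 -> legal
(2,5): flips 1 -> legal
(3,5): flips 2 -> legal
(4,2): no bracket -> illegal
(4,4): flips 1 -> legal
(5,5): no bracket -> illegal
B mobility = 5
-- W to move --
(0,1): flips 1 -> legal
(0,2): no bracket -> illegal
(0,5): flips 2 -> legal
(1,1): flips 1 -> legal
(1,5): no bracket -> illegal
(2,1): flips 2 -> legal
(2,4): no bracket -> illegal
(2,5): flips 1 -> legal
(3,1): flips 1 -> legal
(4,1): flips 1 -> legal
(4,2): no bracket -> illegal
(4,4): no bracket -> illegal
(5,2): flips 1 -> legal
(5,3): flips 1 -> legal
(5,5): no bracket -> illegal
W mobility = 9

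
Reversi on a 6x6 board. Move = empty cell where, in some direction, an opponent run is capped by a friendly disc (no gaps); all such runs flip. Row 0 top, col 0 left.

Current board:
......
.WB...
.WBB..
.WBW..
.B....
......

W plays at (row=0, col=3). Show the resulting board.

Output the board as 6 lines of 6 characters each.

Place W at (0,3); scan 8 dirs for brackets.
Dir NW: edge -> no flip
Dir N: edge -> no flip
Dir NE: edge -> no flip
Dir W: first cell '.' (not opp) -> no flip
Dir E: first cell '.' (not opp) -> no flip
Dir SW: opp run (1,2) capped by W -> flip
Dir S: first cell '.' (not opp) -> no flip
Dir SE: first cell '.' (not opp) -> no flip
All flips: (1,2)

Answer: ...W..
.WW...
.WBB..
.WBW..
.B....
......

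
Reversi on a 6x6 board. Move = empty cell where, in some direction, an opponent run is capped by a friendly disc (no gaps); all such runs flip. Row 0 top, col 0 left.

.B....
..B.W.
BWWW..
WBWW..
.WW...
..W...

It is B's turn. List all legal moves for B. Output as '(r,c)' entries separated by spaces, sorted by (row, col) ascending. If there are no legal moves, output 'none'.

Answer: (1,1) (1,3) (2,4) (3,4) (4,0) (5,1) (5,3)

Derivation:
(0,3): no bracket -> illegal
(0,4): no bracket -> illegal
(0,5): no bracket -> illegal
(1,0): no bracket -> illegal
(1,1): flips 1 -> legal
(1,3): flips 1 -> legal
(1,5): no bracket -> illegal
(2,4): flips 3 -> legal
(2,5): no bracket -> illegal
(3,4): flips 3 -> legal
(4,0): flips 1 -> legal
(4,3): no bracket -> illegal
(4,4): no bracket -> illegal
(5,0): no bracket -> illegal
(5,1): flips 1 -> legal
(5,3): flips 1 -> legal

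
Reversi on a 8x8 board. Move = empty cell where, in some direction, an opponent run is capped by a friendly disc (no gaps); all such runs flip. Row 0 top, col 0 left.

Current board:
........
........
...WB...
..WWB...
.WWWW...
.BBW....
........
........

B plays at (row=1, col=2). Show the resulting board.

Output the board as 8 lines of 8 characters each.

Answer: ........
..B.....
...BB...
..WWB...
.WWWW...
.BBW....
........
........

Derivation:
Place B at (1,2); scan 8 dirs for brackets.
Dir NW: first cell '.' (not opp) -> no flip
Dir N: first cell '.' (not opp) -> no flip
Dir NE: first cell '.' (not opp) -> no flip
Dir W: first cell '.' (not opp) -> no flip
Dir E: first cell '.' (not opp) -> no flip
Dir SW: first cell '.' (not opp) -> no flip
Dir S: first cell '.' (not opp) -> no flip
Dir SE: opp run (2,3) capped by B -> flip
All flips: (2,3)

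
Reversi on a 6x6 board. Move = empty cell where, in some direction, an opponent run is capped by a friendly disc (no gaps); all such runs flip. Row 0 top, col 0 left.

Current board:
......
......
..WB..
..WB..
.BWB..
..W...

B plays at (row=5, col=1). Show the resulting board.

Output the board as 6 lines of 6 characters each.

Answer: ......
......
..WB..
..WB..
.BBB..
.BW...

Derivation:
Place B at (5,1); scan 8 dirs for brackets.
Dir NW: first cell '.' (not opp) -> no flip
Dir N: first cell 'B' (not opp) -> no flip
Dir NE: opp run (4,2) capped by B -> flip
Dir W: first cell '.' (not opp) -> no flip
Dir E: opp run (5,2), next='.' -> no flip
Dir SW: edge -> no flip
Dir S: edge -> no flip
Dir SE: edge -> no flip
All flips: (4,2)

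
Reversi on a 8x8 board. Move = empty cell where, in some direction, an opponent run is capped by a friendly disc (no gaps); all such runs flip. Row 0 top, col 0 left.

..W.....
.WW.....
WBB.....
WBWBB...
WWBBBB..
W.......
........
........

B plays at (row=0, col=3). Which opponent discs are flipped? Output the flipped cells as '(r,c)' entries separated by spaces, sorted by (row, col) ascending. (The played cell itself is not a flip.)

Dir NW: edge -> no flip
Dir N: edge -> no flip
Dir NE: edge -> no flip
Dir W: opp run (0,2), next='.' -> no flip
Dir E: first cell '.' (not opp) -> no flip
Dir SW: opp run (1,2) capped by B -> flip
Dir S: first cell '.' (not opp) -> no flip
Dir SE: first cell '.' (not opp) -> no flip

Answer: (1,2)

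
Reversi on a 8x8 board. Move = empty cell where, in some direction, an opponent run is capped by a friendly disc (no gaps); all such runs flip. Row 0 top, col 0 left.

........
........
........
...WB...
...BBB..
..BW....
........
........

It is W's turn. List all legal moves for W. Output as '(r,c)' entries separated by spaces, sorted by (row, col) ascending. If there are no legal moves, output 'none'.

(2,3): no bracket -> illegal
(2,4): no bracket -> illegal
(2,5): no bracket -> illegal
(3,2): no bracket -> illegal
(3,5): flips 2 -> legal
(3,6): no bracket -> illegal
(4,1): no bracket -> illegal
(4,2): no bracket -> illegal
(4,6): no bracket -> illegal
(5,1): flips 1 -> legal
(5,4): no bracket -> illegal
(5,5): flips 1 -> legal
(5,6): no bracket -> illegal
(6,1): no bracket -> illegal
(6,2): no bracket -> illegal
(6,3): no bracket -> illegal

Answer: (3,5) (5,1) (5,5)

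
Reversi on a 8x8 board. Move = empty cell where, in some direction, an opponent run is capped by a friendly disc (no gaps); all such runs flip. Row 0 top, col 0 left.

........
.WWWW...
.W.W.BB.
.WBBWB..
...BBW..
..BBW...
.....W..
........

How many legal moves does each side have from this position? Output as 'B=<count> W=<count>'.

-- B to move --
(0,0): no bracket -> illegal
(0,1): no bracket -> illegal
(0,2): no bracket -> illegal
(0,3): flips 3 -> legal
(0,4): no bracket -> illegal
(0,5): flips 2 -> legal
(1,0): flips 1 -> legal
(1,5): no bracket -> illegal
(2,0): no bracket -> illegal
(2,2): no bracket -> illegal
(2,4): flips 1 -> legal
(3,0): flips 1 -> legal
(3,6): no bracket -> illegal
(4,0): no bracket -> illegal
(4,1): no bracket -> illegal
(4,2): no bracket -> illegal
(4,6): flips 1 -> legal
(5,5): flips 2 -> legal
(5,6): no bracket -> illegal
(6,3): no bracket -> illegal
(6,4): flips 1 -> legal
(6,6): no bracket -> illegal
(7,4): no bracket -> illegal
(7,5): no bracket -> illegal
(7,6): flips 2 -> legal
B mobility = 9
-- W to move --
(1,5): flips 2 -> legal
(1,6): flips 1 -> legal
(1,7): no bracket -> illegal
(2,2): no bracket -> illegal
(2,4): no bracket -> illegal
(2,7): no bracket -> illegal
(3,6): flips 2 -> legal
(3,7): no bracket -> illegal
(4,1): flips 1 -> legal
(4,2): flips 2 -> legal
(4,6): no bracket -> illegal
(5,1): flips 2 -> legal
(5,5): no bracket -> illegal
(6,1): flips 2 -> legal
(6,2): no bracket -> illegal
(6,3): flips 3 -> legal
(6,4): no bracket -> illegal
W mobility = 8

Answer: B=9 W=8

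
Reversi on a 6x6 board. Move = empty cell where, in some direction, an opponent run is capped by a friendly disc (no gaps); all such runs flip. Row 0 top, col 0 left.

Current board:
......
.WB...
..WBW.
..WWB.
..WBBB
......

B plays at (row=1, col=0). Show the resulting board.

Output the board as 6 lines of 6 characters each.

Place B at (1,0); scan 8 dirs for brackets.
Dir NW: edge -> no flip
Dir N: first cell '.' (not opp) -> no flip
Dir NE: first cell '.' (not opp) -> no flip
Dir W: edge -> no flip
Dir E: opp run (1,1) capped by B -> flip
Dir SW: edge -> no flip
Dir S: first cell '.' (not opp) -> no flip
Dir SE: first cell '.' (not opp) -> no flip
All flips: (1,1)

Answer: ......
BBB...
..WBW.
..WWB.
..WBBB
......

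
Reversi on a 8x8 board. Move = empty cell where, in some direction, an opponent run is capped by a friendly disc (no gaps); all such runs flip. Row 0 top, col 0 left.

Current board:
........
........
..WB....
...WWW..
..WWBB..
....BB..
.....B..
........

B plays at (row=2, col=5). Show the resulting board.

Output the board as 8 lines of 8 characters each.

Answer: ........
........
..WB.B..
...WWB..
..WWBB..
....BB..
.....B..
........

Derivation:
Place B at (2,5); scan 8 dirs for brackets.
Dir NW: first cell '.' (not opp) -> no flip
Dir N: first cell '.' (not opp) -> no flip
Dir NE: first cell '.' (not opp) -> no flip
Dir W: first cell '.' (not opp) -> no flip
Dir E: first cell '.' (not opp) -> no flip
Dir SW: opp run (3,4) (4,3), next='.' -> no flip
Dir S: opp run (3,5) capped by B -> flip
Dir SE: first cell '.' (not opp) -> no flip
All flips: (3,5)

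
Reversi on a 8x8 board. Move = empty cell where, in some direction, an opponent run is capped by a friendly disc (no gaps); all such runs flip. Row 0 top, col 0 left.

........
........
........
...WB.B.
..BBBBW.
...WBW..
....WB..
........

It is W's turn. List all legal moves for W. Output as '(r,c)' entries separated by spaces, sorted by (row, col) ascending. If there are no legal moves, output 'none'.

(2,3): no bracket -> illegal
(2,4): flips 3 -> legal
(2,5): no bracket -> illegal
(2,6): flips 1 -> legal
(2,7): no bracket -> illegal
(3,1): flips 1 -> legal
(3,2): no bracket -> illegal
(3,5): flips 3 -> legal
(3,7): no bracket -> illegal
(4,1): flips 4 -> legal
(4,7): no bracket -> illegal
(5,1): flips 1 -> legal
(5,2): no bracket -> illegal
(5,6): no bracket -> illegal
(6,3): no bracket -> illegal
(6,6): flips 1 -> legal
(7,4): no bracket -> illegal
(7,5): flips 1 -> legal
(7,6): no bracket -> illegal

Answer: (2,4) (2,6) (3,1) (3,5) (4,1) (5,1) (6,6) (7,5)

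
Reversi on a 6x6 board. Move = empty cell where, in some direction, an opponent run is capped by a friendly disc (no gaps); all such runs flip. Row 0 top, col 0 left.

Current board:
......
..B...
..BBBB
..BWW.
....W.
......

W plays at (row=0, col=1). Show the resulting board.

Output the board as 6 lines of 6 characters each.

Place W at (0,1); scan 8 dirs for brackets.
Dir NW: edge -> no flip
Dir N: edge -> no flip
Dir NE: edge -> no flip
Dir W: first cell '.' (not opp) -> no flip
Dir E: first cell '.' (not opp) -> no flip
Dir SW: first cell '.' (not opp) -> no flip
Dir S: first cell '.' (not opp) -> no flip
Dir SE: opp run (1,2) (2,3) capped by W -> flip
All flips: (1,2) (2,3)

Answer: .W....
..W...
..BWBB
..BWW.
....W.
......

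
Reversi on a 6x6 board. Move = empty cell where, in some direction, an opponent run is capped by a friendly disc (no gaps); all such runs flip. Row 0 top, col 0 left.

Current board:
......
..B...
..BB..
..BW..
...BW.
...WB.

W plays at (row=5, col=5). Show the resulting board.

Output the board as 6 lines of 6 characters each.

Answer: ......
..B...
..BB..
..BW..
...BW.
...WWW

Derivation:
Place W at (5,5); scan 8 dirs for brackets.
Dir NW: first cell 'W' (not opp) -> no flip
Dir N: first cell '.' (not opp) -> no flip
Dir NE: edge -> no flip
Dir W: opp run (5,4) capped by W -> flip
Dir E: edge -> no flip
Dir SW: edge -> no flip
Dir S: edge -> no flip
Dir SE: edge -> no flip
All flips: (5,4)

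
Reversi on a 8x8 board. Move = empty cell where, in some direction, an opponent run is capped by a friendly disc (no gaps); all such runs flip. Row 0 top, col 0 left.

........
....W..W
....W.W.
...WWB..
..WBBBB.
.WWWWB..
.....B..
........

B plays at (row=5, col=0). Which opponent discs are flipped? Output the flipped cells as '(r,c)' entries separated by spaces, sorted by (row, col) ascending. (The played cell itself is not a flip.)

Dir NW: edge -> no flip
Dir N: first cell '.' (not opp) -> no flip
Dir NE: first cell '.' (not opp) -> no flip
Dir W: edge -> no flip
Dir E: opp run (5,1) (5,2) (5,3) (5,4) capped by B -> flip
Dir SW: edge -> no flip
Dir S: first cell '.' (not opp) -> no flip
Dir SE: first cell '.' (not opp) -> no flip

Answer: (5,1) (5,2) (5,3) (5,4)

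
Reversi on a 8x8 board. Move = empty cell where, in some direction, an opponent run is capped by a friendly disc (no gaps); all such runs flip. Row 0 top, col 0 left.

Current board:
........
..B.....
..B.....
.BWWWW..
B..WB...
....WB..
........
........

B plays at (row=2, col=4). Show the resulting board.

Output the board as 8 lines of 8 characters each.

Place B at (2,4); scan 8 dirs for brackets.
Dir NW: first cell '.' (not opp) -> no flip
Dir N: first cell '.' (not opp) -> no flip
Dir NE: first cell '.' (not opp) -> no flip
Dir W: first cell '.' (not opp) -> no flip
Dir E: first cell '.' (not opp) -> no flip
Dir SW: opp run (3,3), next='.' -> no flip
Dir S: opp run (3,4) capped by B -> flip
Dir SE: opp run (3,5), next='.' -> no flip
All flips: (3,4)

Answer: ........
..B.....
..B.B...
.BWWBW..
B..WB...
....WB..
........
........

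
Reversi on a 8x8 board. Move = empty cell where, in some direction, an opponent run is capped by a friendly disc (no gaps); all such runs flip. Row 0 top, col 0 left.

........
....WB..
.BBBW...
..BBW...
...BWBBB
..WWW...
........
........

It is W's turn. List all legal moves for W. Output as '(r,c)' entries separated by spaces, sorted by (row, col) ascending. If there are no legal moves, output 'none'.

(0,4): no bracket -> illegal
(0,5): no bracket -> illegal
(0,6): flips 1 -> legal
(1,0): flips 3 -> legal
(1,1): flips 2 -> legal
(1,2): flips 1 -> legal
(1,3): flips 3 -> legal
(1,6): flips 1 -> legal
(2,0): flips 3 -> legal
(2,5): no bracket -> illegal
(2,6): no bracket -> illegal
(3,0): no bracket -> illegal
(3,1): flips 2 -> legal
(3,5): no bracket -> illegal
(3,6): flips 1 -> legal
(3,7): no bracket -> illegal
(4,1): flips 2 -> legal
(4,2): flips 2 -> legal
(5,5): no bracket -> illegal
(5,6): flips 1 -> legal
(5,7): no bracket -> illegal

Answer: (0,6) (1,0) (1,1) (1,2) (1,3) (1,6) (2,0) (3,1) (3,6) (4,1) (4,2) (5,6)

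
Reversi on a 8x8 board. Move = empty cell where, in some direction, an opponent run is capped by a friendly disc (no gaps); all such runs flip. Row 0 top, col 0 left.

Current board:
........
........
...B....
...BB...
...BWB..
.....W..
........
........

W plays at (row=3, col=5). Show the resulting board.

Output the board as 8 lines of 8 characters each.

Place W at (3,5); scan 8 dirs for brackets.
Dir NW: first cell '.' (not opp) -> no flip
Dir N: first cell '.' (not opp) -> no flip
Dir NE: first cell '.' (not opp) -> no flip
Dir W: opp run (3,4) (3,3), next='.' -> no flip
Dir E: first cell '.' (not opp) -> no flip
Dir SW: first cell 'W' (not opp) -> no flip
Dir S: opp run (4,5) capped by W -> flip
Dir SE: first cell '.' (not opp) -> no flip
All flips: (4,5)

Answer: ........
........
...B....
...BBW..
...BWW..
.....W..
........
........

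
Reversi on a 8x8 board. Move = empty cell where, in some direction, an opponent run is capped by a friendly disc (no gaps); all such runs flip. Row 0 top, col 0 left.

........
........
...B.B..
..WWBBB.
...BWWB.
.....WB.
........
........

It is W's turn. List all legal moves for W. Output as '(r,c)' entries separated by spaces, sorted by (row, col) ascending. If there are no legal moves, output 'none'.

(1,2): flips 2 -> legal
(1,3): flips 1 -> legal
(1,4): flips 1 -> legal
(1,5): flips 2 -> legal
(1,6): no bracket -> illegal
(2,2): no bracket -> illegal
(2,4): flips 1 -> legal
(2,6): flips 1 -> legal
(2,7): flips 1 -> legal
(3,7): flips 4 -> legal
(4,2): flips 1 -> legal
(4,7): flips 1 -> legal
(5,2): no bracket -> illegal
(5,3): flips 1 -> legal
(5,4): flips 1 -> legal
(5,7): flips 1 -> legal
(6,5): no bracket -> illegal
(6,6): no bracket -> illegal
(6,7): flips 1 -> legal

Answer: (1,2) (1,3) (1,4) (1,5) (2,4) (2,6) (2,7) (3,7) (4,2) (4,7) (5,3) (5,4) (5,7) (6,7)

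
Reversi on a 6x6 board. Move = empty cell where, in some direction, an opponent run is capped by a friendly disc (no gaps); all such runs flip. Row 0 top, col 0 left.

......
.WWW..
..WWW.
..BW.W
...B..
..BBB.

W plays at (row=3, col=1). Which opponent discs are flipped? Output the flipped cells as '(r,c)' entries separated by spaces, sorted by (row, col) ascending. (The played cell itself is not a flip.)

Dir NW: first cell '.' (not opp) -> no flip
Dir N: first cell '.' (not opp) -> no flip
Dir NE: first cell 'W' (not opp) -> no flip
Dir W: first cell '.' (not opp) -> no flip
Dir E: opp run (3,2) capped by W -> flip
Dir SW: first cell '.' (not opp) -> no flip
Dir S: first cell '.' (not opp) -> no flip
Dir SE: first cell '.' (not opp) -> no flip

Answer: (3,2)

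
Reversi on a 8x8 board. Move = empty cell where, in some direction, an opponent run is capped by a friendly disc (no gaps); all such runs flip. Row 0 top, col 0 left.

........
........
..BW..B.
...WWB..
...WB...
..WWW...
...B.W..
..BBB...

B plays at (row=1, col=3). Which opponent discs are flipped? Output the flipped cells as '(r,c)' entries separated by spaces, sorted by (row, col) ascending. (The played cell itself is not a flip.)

Answer: (2,3) (3,3) (4,3) (5,3)

Derivation:
Dir NW: first cell '.' (not opp) -> no flip
Dir N: first cell '.' (not opp) -> no flip
Dir NE: first cell '.' (not opp) -> no flip
Dir W: first cell '.' (not opp) -> no flip
Dir E: first cell '.' (not opp) -> no flip
Dir SW: first cell 'B' (not opp) -> no flip
Dir S: opp run (2,3) (3,3) (4,3) (5,3) capped by B -> flip
Dir SE: first cell '.' (not opp) -> no flip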